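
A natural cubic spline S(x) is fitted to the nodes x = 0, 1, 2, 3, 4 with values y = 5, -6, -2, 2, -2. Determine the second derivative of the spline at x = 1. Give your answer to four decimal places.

23.2500

Let σ_i = S''(x_i). Step sizes h_i = 1, 1, 1, 1; slopes of the chords Δ_i = (y_(i+1) - y_i)/h_i = -11, 4, 4, -4.
  1·σ_0 + 4·σ_1 + 1·σ_2 = 6(Δ_1 - Δ_0) = 90
  1·σ_1 + 4·σ_2 + 1·σ_3 = 6(Δ_2 - Δ_1) = 0
  1·σ_2 + 4·σ_3 + 1·σ_4 = 6(Δ_3 - Δ_2) = -48
Natural end conditions: σ_0 = σ_4 = 0.
Hence σ_0 = 0, σ_1 = 93/4, σ_2 = -3, σ_3 = -45/4, σ_4 = 0.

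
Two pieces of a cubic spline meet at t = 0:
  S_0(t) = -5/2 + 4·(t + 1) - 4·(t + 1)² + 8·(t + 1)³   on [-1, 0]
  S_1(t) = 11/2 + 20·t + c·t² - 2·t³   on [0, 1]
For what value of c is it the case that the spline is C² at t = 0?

20

S_0''(t) = -8 + 48·(t + 1), so S_0''(0) = 40. On the right, S_1''(0) = 2c, so c = 20.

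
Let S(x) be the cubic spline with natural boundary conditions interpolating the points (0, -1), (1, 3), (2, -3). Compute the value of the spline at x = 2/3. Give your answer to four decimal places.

2.5926

Put M_i = S'' at the i-th knot. Here h = (1, 1) and Δ = (4, -6), so the interior equations h_(i-1)·M_(i-1) + 2(h_(i-1)+h_i)·M_i + h_i·M_(i+1) = 6(Δ_i − Δ_(i-1)) read
  1·M_0 + 4·M_1 + 1·M_2 = 6(Δ_1 - Δ_0) = -60
Natural end conditions: M_0 = M_2 = 0.
Forward elimination and back-substitution give M_0 = 0, M_1 = -15, M_2 = 0.
On [0, 1], S(x) = -1 + 13/2·x + 0·x² - 5/2·x³.
With x = 2/3: S(2/3) = 70/27.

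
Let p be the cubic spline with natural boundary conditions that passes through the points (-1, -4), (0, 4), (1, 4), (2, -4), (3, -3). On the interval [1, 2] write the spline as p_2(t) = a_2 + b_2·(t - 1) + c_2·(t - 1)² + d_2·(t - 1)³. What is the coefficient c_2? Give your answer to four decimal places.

Put m_i = p'' at the i-th knot. Here h = (1, 1, 1, 1) and Δ = (8, 0, -8, 1), so the interior equations h_(i-1)·m_(i-1) + 2(h_(i-1)+h_i)·m_i + h_i·m_(i+1) = 6(Δ_i − Δ_(i-1)) read
  1·m_0 + 4·m_1 + 1·m_2 = 6(Δ_1 - Δ_0) = -48
  1·m_1 + 4·m_2 + 1·m_3 = 6(Δ_2 - Δ_1) = -48
  1·m_2 + 4·m_3 + 1·m_4 = 6(Δ_3 - Δ_2) = 54
Natural end conditions: m_0 = m_4 = 0.
Solving: m_0 = 0, m_1 = -237/28, m_2 = -99/7, m_3 = 477/28, m_4 = 0.
On [1, 2], with p_2(t) = a_2 + b_2·(t - 1) + c_2·(t - 1)² + d_2·(t - 1)³: c_2 = m_2/2 = -99/14, d_2 = (m_3 - m_2)/(6h_2) = 291/56, b_2 = Δ_2 - h_2(2m_2 + m_3)/6 = -49/8.

-7.0714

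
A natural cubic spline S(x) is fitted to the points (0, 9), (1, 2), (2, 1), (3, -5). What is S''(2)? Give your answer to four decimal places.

-10.4000

Let M_i = S''(x_i). Step sizes h_i = 1, 1, 1; slopes of the chords Δ_i = (y_(i+1) - y_i)/h_i = -7, -1, -6.
  1·M_0 + 4·M_1 + 1·M_2 = 6(Δ_1 - Δ_0) = 36
  1·M_1 + 4·M_2 + 1·M_3 = 6(Δ_2 - Δ_1) = -30
Natural end conditions: M_0 = M_3 = 0.
Solving: M_0 = 0, M_1 = 58/5, M_2 = -52/5, M_3 = 0.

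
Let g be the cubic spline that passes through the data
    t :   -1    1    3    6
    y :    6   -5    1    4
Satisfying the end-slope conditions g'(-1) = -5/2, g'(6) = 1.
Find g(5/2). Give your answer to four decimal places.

Write M_i for g''(x_i). With h_i = 2, 2, 3 and divided differences Δ_i = -11/2, 3, 1, the continuity of g' gives the tridiagonal system
  2·M_0 + 8·M_1 + 2·M_2 = 6(Δ_1 - Δ_0) = 51
  2·M_1 + 10·M_2 + 3·M_3 = 6(Δ_2 - Δ_1) = -12
Clamped end conditions give two more equations: 2h_0·M_0 + h_0·M_1 = 6(Δ_0 - g'(-1)) = -18 and h_2·M_2 + 2h_2·M_3 = 6(g'(6) - Δ_2) = 0.
Solving the tridiagonal system: M_0 = -689/74, M_1 = 356/37, M_2 = -136/37, M_3 = 68/37.
On [1, 3], g(t) = -5 - 81/37·(t - 1) + 178/37·(t - 1)² - 41/37·(t - 1)³.
With (t - 1) = 3/2: g(5/2) = -355/296.

-1.1993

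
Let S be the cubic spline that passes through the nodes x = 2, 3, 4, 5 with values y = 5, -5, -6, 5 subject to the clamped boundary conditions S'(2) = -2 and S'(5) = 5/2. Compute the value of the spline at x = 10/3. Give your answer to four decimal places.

Put m_i = S'' at the i-th knot. Here h = (1, 1, 1) and Δ = (-10, -1, 11), so the interior equations h_(i-1)·m_(i-1) + 2(h_(i-1)+h_i)·m_i + h_i·m_(i+1) = 6(Δ_i − Δ_(i-1)) read
  1·m_0 + 4·m_1 + 1·m_2 = 6(Δ_1 - Δ_0) = 54
  1·m_1 + 4·m_2 + 1·m_3 = 6(Δ_2 - Δ_1) = 72
Clamped end conditions give two more equations: 2h_0·m_0 + h_0·m_1 = 6(Δ_0 - S'(2)) = -48 and h_2·m_2 + 2h_2·m_3 = 6(S'(5) - Δ_2) = -51.
Forward elimination and back-substitution give m_0 = -159/5, m_1 = 78/5, m_2 = 117/5, m_3 = -186/5.
On [3, 4], S(x) = -5 - 101/10·(x - 3) + 39/5·(x - 3)² + 13/10·(x - 3)³.
With (x - 3) = 1/3: S(10/3) = -1006/135.

-7.4519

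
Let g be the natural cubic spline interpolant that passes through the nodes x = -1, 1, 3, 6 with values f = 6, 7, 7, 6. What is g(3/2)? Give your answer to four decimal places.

With m_i denoting the second derivative at x_i, h_i = 2, 2, 3, and Δ_i = (y_(i+1) − y_i)/h_i = 1/2, 0, -1/3:
  2·m_0 + 8·m_1 + 2·m_2 = 6(Δ_1 - Δ_0) = -3
  2·m_1 + 10·m_2 + 3·m_3 = 6(Δ_2 - Δ_1) = -2
Natural end conditions: m_0 = m_3 = 0.
Hence m_0 = 0, m_1 = -13/38, m_2 = -5/38, m_3 = 0.
On [1, 3], g(x) = 7 + 31/114·(x - 1) - 13/76·(x - 1)² + 1/57·(x - 1)³.
With (x - 1) = 1/2: g(3/2) = 2157/304.

7.0954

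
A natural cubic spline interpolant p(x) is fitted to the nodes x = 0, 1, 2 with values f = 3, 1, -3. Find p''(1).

With m_i denoting the second derivative at x_i, h_i = 1, 1, and Δ_i = (y_(i+1) − y_i)/h_i = -2, -4:
  1·m_0 + 4·m_1 + 1·m_2 = 6(Δ_1 - Δ_0) = -12
Natural end conditions: m_0 = m_2 = 0.
Hence m_0 = 0, m_1 = -3, m_2 = 0.

-3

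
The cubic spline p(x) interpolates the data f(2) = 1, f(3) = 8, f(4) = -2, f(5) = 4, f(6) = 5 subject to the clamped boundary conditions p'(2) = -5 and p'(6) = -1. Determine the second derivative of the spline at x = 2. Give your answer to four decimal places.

Write M_i for p''(x_i). With h_i = 1, 1, 1, 1 and divided differences Δ_i = 7, -10, 6, 1, the continuity of p' gives the tridiagonal system
  1·M_0 + 4·M_1 + 1·M_2 = 6(Δ_1 - Δ_0) = -102
  1·M_1 + 4·M_2 + 1·M_3 = 6(Δ_2 - Δ_1) = 96
  1·M_2 + 4·M_3 + 1·M_4 = 6(Δ_3 - Δ_2) = -30
Clamped end conditions give two more equations: 2h_0·M_0 + h_0·M_1 = 6(Δ_0 - p'(2)) = 72 and h_3·M_3 + 2h_3·M_4 = 6(p'(6) - Δ_3) = -12.
Forward elimination and back-substitution give M_0 = 863/14, M_1 = -359/7, M_2 = 83/2, M_3 = -131/7, M_4 = 47/14.

61.6429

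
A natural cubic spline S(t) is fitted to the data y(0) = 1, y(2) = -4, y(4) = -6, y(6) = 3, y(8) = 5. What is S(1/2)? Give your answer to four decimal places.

Write m_i for S''(x_i). With h_i = 2, 2, 2, 2 and divided differences Δ_i = -5/2, -1, 9/2, 1, the continuity of S' gives the tridiagonal system
  2·m_0 + 8·m_1 + 2·m_2 = 6(Δ_1 - Δ_0) = 9
  2·m_1 + 8·m_2 + 2·m_3 = 6(Δ_2 - Δ_1) = 33
  2·m_2 + 8·m_3 + 2·m_4 = 6(Δ_3 - Δ_2) = -21
Natural end conditions: m_0 = m_4 = 0.
Solving: m_0 = 0, m_1 = -9/56, m_2 = 36/7, m_3 = -219/56, m_4 = 0.
On [0, 2], S(t) = 1 - 137/56·t + 0·t² - 3/224·t³.
With t = 1/2: S(1/2) = -403/1792.

-0.2249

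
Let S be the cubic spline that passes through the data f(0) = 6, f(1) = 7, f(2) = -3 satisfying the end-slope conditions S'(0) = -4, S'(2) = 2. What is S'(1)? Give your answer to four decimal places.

Let M_i = S''(x_i). Step sizes h_i = 1, 1; slopes of the chords Δ_i = (y_(i+1) - y_i)/h_i = 1, -10.
  1·M_0 + 4·M_1 + 1·M_2 = 6(Δ_1 - Δ_0) = -66
Clamped end conditions give two more equations: 2h_0·M_0 + h_0·M_1 = 6(Δ_0 - S'(0)) = 30 and h_1·M_1 + 2h_1·M_2 = 6(S'(2) - Δ_1) = 72.
Forward elimination and back-substitution give M_0 = 69/2, M_1 = -39, M_2 = 111/2.
On [1, 2], S'(x) = b_1 + 2c_1·(x - 1) + 3d_1·(x - 1)² with b_1 = Δ_1 - h_1(2M_1 + M_2)/6 = -25/4, c_1 = M_1/2 = -39/2, d_1 = (M_2 - M_1)/(6h_1) = 63/4. So S'(1) = -25/4.

-6.2500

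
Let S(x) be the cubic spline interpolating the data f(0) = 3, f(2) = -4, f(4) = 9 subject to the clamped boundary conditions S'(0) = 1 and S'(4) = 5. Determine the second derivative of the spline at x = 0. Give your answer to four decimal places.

-13.2500

Write M_i for S''(x_i). With h_i = 2, 2 and divided differences Δ_i = -7/2, 13/2, the continuity of S' gives the tridiagonal system
  2·M_0 + 8·M_1 + 2·M_2 = 6(Δ_1 - Δ_0) = 60
Clamped end conditions give two more equations: 2h_0·M_0 + h_0·M_1 = 6(Δ_0 - S'(0)) = -27 and h_1·M_1 + 2h_1·M_2 = 6(S'(4) - Δ_1) = -9.
Solving: M_0 = -53/4, M_1 = 13, M_2 = -35/4.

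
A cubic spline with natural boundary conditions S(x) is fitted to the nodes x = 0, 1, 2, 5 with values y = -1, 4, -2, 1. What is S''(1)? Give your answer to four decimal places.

Put M_i = S'' at the i-th knot. Here h = (1, 1, 3) and Δ = (5, -6, 1), so the interior equations h_(i-1)·M_(i-1) + 2(h_(i-1)+h_i)·M_i + h_i·M_(i+1) = 6(Δ_i − Δ_(i-1)) read
  1·M_0 + 4·M_1 + 1·M_2 = 6(Δ_1 - Δ_0) = -66
  1·M_1 + 8·M_2 + 3·M_3 = 6(Δ_2 - Δ_1) = 42
Natural end conditions: M_0 = M_3 = 0.
Forward elimination and back-substitution give M_0 = 0, M_1 = -570/31, M_2 = 234/31, M_3 = 0.

-18.3871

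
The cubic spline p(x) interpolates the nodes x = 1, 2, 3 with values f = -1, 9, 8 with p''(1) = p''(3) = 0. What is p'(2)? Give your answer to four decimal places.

With σ_i denoting the second derivative at x_i, h_i = 1, 1, and Δ_i = (y_(i+1) − y_i)/h_i = 10, -1:
  1·σ_0 + 4·σ_1 + 1·σ_2 = 6(Δ_1 - Δ_0) = -66
Natural end conditions: σ_0 = σ_2 = 0.
Solving: σ_0 = 0, σ_1 = -33/2, σ_2 = 0.
On [2, 3], p'(x) = b_1 + 2c_1·(x - 2) + 3d_1·(x - 2)² with b_1 = Δ_1 - h_1(2σ_1 + σ_2)/6 = 9/2, c_1 = σ_1/2 = -33/4, d_1 = (σ_2 - σ_1)/(6h_1) = 11/4. So p'(2) = 9/2.

4.5000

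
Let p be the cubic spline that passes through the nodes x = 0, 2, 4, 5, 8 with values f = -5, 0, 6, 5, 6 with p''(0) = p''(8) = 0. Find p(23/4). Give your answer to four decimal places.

With σ_i denoting the second derivative at x_i, h_i = 2, 2, 1, 3, and Δ_i = (y_(i+1) − y_i)/h_i = 5/2, 3, -1, 1/3:
  2·σ_0 + 8·σ_1 + 2·σ_2 = 6(Δ_1 - Δ_0) = 3
  2·σ_1 + 6·σ_2 + 1·σ_3 = 6(Δ_2 - Δ_1) = -24
  1·σ_2 + 8·σ_3 + 3·σ_4 = 6(Δ_3 - Δ_2) = 8
Natural end conditions: σ_0 = σ_4 = 0.
Solving the tridiagonal system: σ_0 = 0, σ_1 = 541/344, σ_2 = -206/43, σ_3 = 275/172, σ_4 = 0.
On [5, 8], p(x) = 5 - 653/516·(x - 5) + 275/344·(x - 5)² - 275/3096·(x - 5)³.
With (x - 5) = 3/4: p(23/4) = 98259/22016.

4.4631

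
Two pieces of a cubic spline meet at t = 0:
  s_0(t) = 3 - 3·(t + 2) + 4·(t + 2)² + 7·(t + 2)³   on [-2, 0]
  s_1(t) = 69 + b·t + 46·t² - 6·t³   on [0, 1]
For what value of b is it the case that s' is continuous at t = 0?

97

s_0'(t) = -3 + 8·(t + 2) + 21·(t + 2)², so s_0'(0) = 97. On the right, s_1'(0) = b, so b = 97.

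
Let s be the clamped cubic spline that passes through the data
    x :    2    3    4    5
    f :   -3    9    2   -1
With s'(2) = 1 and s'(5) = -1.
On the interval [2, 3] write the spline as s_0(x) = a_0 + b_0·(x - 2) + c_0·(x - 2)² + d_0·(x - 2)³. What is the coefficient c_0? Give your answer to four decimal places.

28.3333

With M_i denoting the second derivative at x_i, h_i = 1, 1, 1, and Δ_i = (y_(i+1) − y_i)/h_i = 12, -7, -3:
  1·M_0 + 4·M_1 + 1·M_2 = 6(Δ_1 - Δ_0) = -114
  1·M_1 + 4·M_2 + 1·M_3 = 6(Δ_2 - Δ_1) = 24
Clamped end conditions give two more equations: 2h_0·M_0 + h_0·M_1 = 6(Δ_0 - s'(2)) = 66 and h_2·M_2 + 2h_2·M_3 = 6(s'(5) - Δ_2) = 12.
Hence M_0 = 170/3, M_1 = -142/3, M_2 = 56/3, M_3 = -10/3.
On [2, 3], with s_0(x) = a_0 + b_0·(x - 2) + c_0·(x - 2)² + d_0·(x - 2)³: c_0 = M_0/2 = 85/3, d_0 = (M_1 - M_0)/(6h_0) = -52/3, b_0 = Δ_0 - h_0(2M_0 + M_1)/6 = 1.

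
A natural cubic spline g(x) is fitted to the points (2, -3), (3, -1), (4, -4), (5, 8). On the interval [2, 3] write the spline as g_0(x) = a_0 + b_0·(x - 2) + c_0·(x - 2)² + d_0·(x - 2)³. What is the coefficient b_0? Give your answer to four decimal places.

4.3333

Write m_i for g''(x_i). With h_i = 1, 1, 1 and divided differences Δ_i = 2, -3, 12, the continuity of g' gives the tridiagonal system
  1·m_0 + 4·m_1 + 1·m_2 = 6(Δ_1 - Δ_0) = -30
  1·m_1 + 4·m_2 + 1·m_3 = 6(Δ_2 - Δ_1) = 90
Natural end conditions: m_0 = m_3 = 0.
Hence m_0 = 0, m_1 = -14, m_2 = 26, m_3 = 0.
On [2, 3], with g_0(x) = a_0 + b_0·(x - 2) + c_0·(x - 2)² + d_0·(x - 2)³: c_0 = m_0/2 = 0, d_0 = (m_1 - m_0)/(6h_0) = -7/3, b_0 = Δ_0 - h_0(2m_0 + m_1)/6 = 13/3.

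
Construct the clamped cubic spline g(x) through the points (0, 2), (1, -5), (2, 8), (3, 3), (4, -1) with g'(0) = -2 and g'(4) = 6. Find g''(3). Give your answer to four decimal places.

With M_i denoting the second derivative at x_i, h_i = 1, 1, 1, 1, and Δ_i = (y_(i+1) − y_i)/h_i = -7, 13, -5, -4:
  1·M_0 + 4·M_1 + 1·M_2 = 6(Δ_1 - Δ_0) = 120
  1·M_1 + 4·M_2 + 1·M_3 = 6(Δ_2 - Δ_1) = -108
  1·M_2 + 4·M_3 + 1·M_4 = 6(Δ_3 - Δ_2) = 6
Clamped end conditions give two more equations: 2h_0·M_0 + h_0·M_1 = 6(Δ_0 - g'(0)) = -30 and h_3·M_3 + 2h_3·M_4 = 6(g'(4) - Δ_3) = 60.
Forward elimination and back-substitution give M_0 = -1123/28, M_1 = 703/14, M_2 = -163/4, M_3 = 67/14, M_4 = 773/28.

4.7857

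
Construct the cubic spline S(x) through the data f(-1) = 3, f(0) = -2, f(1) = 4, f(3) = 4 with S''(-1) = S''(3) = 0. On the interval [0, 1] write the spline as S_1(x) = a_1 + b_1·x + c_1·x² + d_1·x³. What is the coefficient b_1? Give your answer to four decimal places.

1.2609

Write M_i for S''(x_i). With h_i = 1, 1, 2 and divided differences Δ_i = -5, 6, 0, the continuity of S' gives the tridiagonal system
  1·M_0 + 4·M_1 + 1·M_2 = 6(Δ_1 - Δ_0) = 66
  1·M_1 + 6·M_2 + 2·M_3 = 6(Δ_2 - Δ_1) = -36
Natural end conditions: M_0 = M_3 = 0.
Solving the tridiagonal system: M_0 = 0, M_1 = 432/23, M_2 = -210/23, M_3 = 0.
On [0, 1], with S_1(x) = a_1 + b_1·x + c_1·x² + d_1·x³: c_1 = M_1/2 = 216/23, d_1 = (M_2 - M_1)/(6h_1) = -107/23, b_1 = Δ_1 - h_1(2M_1 + M_2)/6 = 29/23.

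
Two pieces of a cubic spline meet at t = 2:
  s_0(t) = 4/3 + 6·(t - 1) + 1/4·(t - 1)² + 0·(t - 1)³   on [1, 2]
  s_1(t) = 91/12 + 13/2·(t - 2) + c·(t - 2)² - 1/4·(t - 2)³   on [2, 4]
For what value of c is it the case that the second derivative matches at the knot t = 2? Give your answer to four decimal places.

s_0''(t) = 1/2 + 0·(t - 1), so s_0''(2) = 1/2. On the right, s_1''(2) = 2c, so c = 1/4.

0.2500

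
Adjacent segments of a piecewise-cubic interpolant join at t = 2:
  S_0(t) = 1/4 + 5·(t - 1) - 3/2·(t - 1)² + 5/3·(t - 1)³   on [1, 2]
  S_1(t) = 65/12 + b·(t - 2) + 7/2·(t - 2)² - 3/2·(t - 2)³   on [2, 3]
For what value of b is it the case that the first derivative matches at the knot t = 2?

7

S_0'(t) = 5 - 3·(t - 1) + 5·(t - 1)², so S_0'(2) = 7. On the right, S_1'(2) = b, so b = 7.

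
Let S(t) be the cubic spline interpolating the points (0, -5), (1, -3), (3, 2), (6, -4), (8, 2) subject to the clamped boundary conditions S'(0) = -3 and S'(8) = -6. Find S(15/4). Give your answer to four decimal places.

Let M_i = S''(x_i). Step sizes h_i = 1, 2, 3, 2; slopes of the chords Δ_i = (y_(i+1) - y_i)/h_i = 2, 5/2, -2, 3.
  1·M_0 + 6·M_1 + 2·M_2 = 6(Δ_1 - Δ_0) = 3
  2·M_1 + 10·M_2 + 3·M_3 = 6(Δ_2 - Δ_1) = -27
  3·M_2 + 10·M_3 + 2·M_4 = 6(Δ_3 - Δ_2) = 30
Clamped end conditions give two more equations: 2h_0·M_0 + h_0·M_1 = 6(Δ_0 - S'(0)) = 30 and h_3·M_3 + 2h_3·M_4 = 6(S'(8) - Δ_3) = -54.
Forward elimination and back-substitution give M_0 = 1381/91, M_1 = -32/91, M_2 = -458/91, M_3 = 729/91, M_4 = -1593/91.
On [3, 6], S(t) = 2 - 177/182·(t - 3) - 229/91·(t - 3)² + 1187/1638·(t - 3)³.
With (t - 3) = 3/4: S(15/4) = 1873/11648.

0.1608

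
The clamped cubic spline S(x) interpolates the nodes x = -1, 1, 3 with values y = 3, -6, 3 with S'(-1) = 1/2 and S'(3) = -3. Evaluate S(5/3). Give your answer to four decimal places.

-3.0370

With m_i denoting the second derivative at x_i, h_i = 2, 2, and Δ_i = (y_(i+1) − y_i)/h_i = -9/2, 9/2:
  2·m_0 + 8·m_1 + 2·m_2 = 6(Δ_1 - Δ_0) = 54
Clamped end conditions give two more equations: 2h_0·m_0 + h_0·m_1 = 6(Δ_0 - S'(-1)) = -30 and h_1·m_1 + 2h_1·m_2 = 6(S'(3) - Δ_1) = -45.
Forward elimination and back-substitution give m_0 = -121/8, m_1 = 61/4, m_2 = -151/8.
On [1, 3], S(x) = -6 + 5/8·(x - 1) + 61/8·(x - 1)² - 91/32·(x - 1)³.
With (x - 1) = 2/3: S(5/3) = -82/27.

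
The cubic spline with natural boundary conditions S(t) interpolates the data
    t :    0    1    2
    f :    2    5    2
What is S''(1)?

Let σ_i = S''(x_i). Step sizes h_i = 1, 1; slopes of the chords Δ_i = (y_(i+1) - y_i)/h_i = 3, -3.
  1·σ_0 + 4·σ_1 + 1·σ_2 = 6(Δ_1 - Δ_0) = -36
Natural end conditions: σ_0 = σ_2 = 0.
Hence σ_0 = 0, σ_1 = -9, σ_2 = 0.

-9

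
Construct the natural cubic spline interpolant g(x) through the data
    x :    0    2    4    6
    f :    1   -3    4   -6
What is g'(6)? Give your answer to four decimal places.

-7.6333

With M_i denoting the second derivative at x_i, h_i = 2, 2, 2, and Δ_i = (y_(i+1) − y_i)/h_i = -2, 7/2, -5:
  2·M_0 + 8·M_1 + 2·M_2 = 6(Δ_1 - Δ_0) = 33
  2·M_1 + 8·M_2 + 2·M_3 = 6(Δ_2 - Δ_1) = -51
Natural end conditions: M_0 = M_3 = 0.
Forward elimination and back-substitution give M_0 = 0, M_1 = 61/10, M_2 = -79/10, M_3 = 0.
On [4, 6], g'(x) = b_2 + 2c_2·(x - 4) + 3d_2·(x - 4)² with b_2 = Δ_2 - h_2(2M_2 + M_3)/6 = 4/15, c_2 = M_2/2 = -79/20, d_2 = (M_3 - M_2)/(6h_2) = 79/120. So g'(6) = -229/30.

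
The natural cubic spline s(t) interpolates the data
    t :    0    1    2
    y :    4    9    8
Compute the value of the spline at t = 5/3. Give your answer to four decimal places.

8.7778

Write M_i for s''(x_i). With h_i = 1, 1 and divided differences Δ_i = 5, -1, the continuity of s' gives the tridiagonal system
  1·M_0 + 4·M_1 + 1·M_2 = 6(Δ_1 - Δ_0) = -36
Natural end conditions: M_0 = M_2 = 0.
Hence M_0 = 0, M_1 = -9, M_2 = 0.
On [1, 2], s(t) = 9 + 2·(t - 1) - 9/2·(t - 1)² + 3/2·(t - 1)³.
With (t - 1) = 2/3: s(5/3) = 79/9.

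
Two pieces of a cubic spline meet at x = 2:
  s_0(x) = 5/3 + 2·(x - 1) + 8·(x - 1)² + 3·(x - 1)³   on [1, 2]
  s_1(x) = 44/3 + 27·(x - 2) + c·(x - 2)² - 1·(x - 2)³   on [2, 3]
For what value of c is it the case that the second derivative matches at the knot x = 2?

s_0''(x) = 16 + 18·(x - 1), so s_0''(2) = 34. On the right, s_1''(2) = 2c, so c = 17.

17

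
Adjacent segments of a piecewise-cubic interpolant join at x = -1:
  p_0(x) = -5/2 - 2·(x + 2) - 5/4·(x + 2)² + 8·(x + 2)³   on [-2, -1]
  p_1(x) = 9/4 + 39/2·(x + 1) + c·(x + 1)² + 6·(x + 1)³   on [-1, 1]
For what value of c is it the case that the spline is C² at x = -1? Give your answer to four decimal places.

p_0''(x) = -5/2 + 48·(x + 2), so p_0''(-1) = 91/2. On the right, p_1''(-1) = 2c, so c = 91/4.

22.7500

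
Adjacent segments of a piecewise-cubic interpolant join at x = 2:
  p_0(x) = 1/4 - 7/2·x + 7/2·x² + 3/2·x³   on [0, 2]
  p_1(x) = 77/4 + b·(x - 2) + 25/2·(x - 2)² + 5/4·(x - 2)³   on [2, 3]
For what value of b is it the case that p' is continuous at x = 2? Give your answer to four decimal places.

p_0'(x) = -7/2 + 7·x + 9/2·x², so p_0'(2) = 57/2. On the right, p_1'(2) = b, so b = 57/2.

28.5000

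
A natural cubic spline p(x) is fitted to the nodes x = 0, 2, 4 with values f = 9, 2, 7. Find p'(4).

Write M_i for p''(x_i). With h_i = 2, 2 and divided differences Δ_i = -7/2, 5/2, the continuity of p' gives the tridiagonal system
  2·M_0 + 8·M_1 + 2·M_2 = 6(Δ_1 - Δ_0) = 36
Natural end conditions: M_0 = M_2 = 0.
Forward elimination and back-substitution give M_0 = 0, M_1 = 9/2, M_2 = 0.
On [2, 4], p'(x) = b_1 + 2c_1·(x - 2) + 3d_1·(x - 2)² with b_1 = Δ_1 - h_1(2M_1 + M_2)/6 = -1/2, c_1 = M_1/2 = 9/4, d_1 = (M_2 - M_1)/(6h_1) = -3/8. So p'(4) = 4.

4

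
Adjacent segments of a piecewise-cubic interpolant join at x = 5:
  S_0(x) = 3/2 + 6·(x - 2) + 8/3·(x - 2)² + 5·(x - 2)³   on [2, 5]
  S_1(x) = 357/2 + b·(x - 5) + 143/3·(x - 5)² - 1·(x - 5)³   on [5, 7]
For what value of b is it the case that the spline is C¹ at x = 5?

S_0'(x) = 6 + 16/3·(x - 2) + 15·(x - 2)², so S_0'(5) = 157. On the right, S_1'(5) = b, so b = 157.

157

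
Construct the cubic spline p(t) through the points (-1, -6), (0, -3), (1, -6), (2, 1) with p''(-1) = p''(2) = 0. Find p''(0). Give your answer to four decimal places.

Put M_i = p'' at the i-th knot. Here h = (1, 1, 1) and Δ = (3, -3, 7), so the interior equations h_(i-1)·M_(i-1) + 2(h_(i-1)+h_i)·M_i + h_i·M_(i+1) = 6(Δ_i − Δ_(i-1)) read
  1·M_0 + 4·M_1 + 1·M_2 = 6(Δ_1 - Δ_0) = -36
  1·M_1 + 4·M_2 + 1·M_3 = 6(Δ_2 - Δ_1) = 60
Natural end conditions: M_0 = M_3 = 0.
Solving the tridiagonal system: M_0 = 0, M_1 = -68/5, M_2 = 92/5, M_3 = 0.

-13.6000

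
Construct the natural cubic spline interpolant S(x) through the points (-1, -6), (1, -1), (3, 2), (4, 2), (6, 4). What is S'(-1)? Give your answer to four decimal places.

Put m_i = S'' at the i-th knot. Here h = (2, 2, 1, 2) and Δ = (5/2, 3/2, 0, 1), so the interior equations h_(i-1)·m_(i-1) + 2(h_(i-1)+h_i)·m_i + h_i·m_(i+1) = 6(Δ_i − Δ_(i-1)) read
  2·m_0 + 8·m_1 + 2·m_2 = 6(Δ_1 - Δ_0) = -6
  2·m_1 + 6·m_2 + 1·m_3 = 6(Δ_2 - Δ_1) = -9
  1·m_2 + 6·m_3 + 2·m_4 = 6(Δ_3 - Δ_2) = 6
Natural end conditions: m_0 = m_4 = 0.
Forward elimination and back-substitution give m_0 = 0, m_1 = -45/128, m_2 = -51/32, m_3 = 81/64, m_4 = 0.
On [-1, 1], S'(x) = b_0 + 2c_0·(x + 1) + 3d_0·(x + 1)² with b_0 = Δ_0 - h_0(2m_0 + m_1)/6 = 335/128, c_0 = m_0/2 = 0, d_0 = (m_1 - m_0)/(6h_0) = -15/512. So S'(-1) = 335/128.

2.6172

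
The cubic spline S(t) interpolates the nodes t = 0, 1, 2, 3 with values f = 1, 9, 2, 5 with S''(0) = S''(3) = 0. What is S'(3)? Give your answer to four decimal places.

6.6667

Put m_i = S'' at the i-th knot. Here h = (1, 1, 1) and Δ = (8, -7, 3), so the interior equations h_(i-1)·m_(i-1) + 2(h_(i-1)+h_i)·m_i + h_i·m_(i+1) = 6(Δ_i − Δ_(i-1)) read
  1·m_0 + 4·m_1 + 1·m_2 = 6(Δ_1 - Δ_0) = -90
  1·m_1 + 4·m_2 + 1·m_3 = 6(Δ_2 - Δ_1) = 60
Natural end conditions: m_0 = m_3 = 0.
Solving: m_0 = 0, m_1 = -28, m_2 = 22, m_3 = 0.
On [2, 3], S'(t) = b_2 + 2c_2·(t - 2) + 3d_2·(t - 2)² with b_2 = Δ_2 - h_2(2m_2 + m_3)/6 = -13/3, c_2 = m_2/2 = 11, d_2 = (m_3 - m_2)/(6h_2) = -11/3. So S'(3) = 20/3.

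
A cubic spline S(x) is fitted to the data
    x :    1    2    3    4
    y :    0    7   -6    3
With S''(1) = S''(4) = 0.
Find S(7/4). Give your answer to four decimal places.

7.4813

Let M_i = S''(x_i). Step sizes h_i = 1, 1, 1; slopes of the chords Δ_i = (y_(i+1) - y_i)/h_i = 7, -13, 9.
  1·M_0 + 4·M_1 + 1·M_2 = 6(Δ_1 - Δ_0) = -120
  1·M_1 + 4·M_2 + 1·M_3 = 6(Δ_2 - Δ_1) = 132
Natural end conditions: M_0 = M_3 = 0.
Hence M_0 = 0, M_1 = -204/5, M_2 = 216/5, M_3 = 0.
On [1, 2], S(x) = 0 + 69/5·(x - 1) + 0·(x - 1)² - 34/5·(x - 1)³.
With (x - 1) = 3/4: S(7/4) = 1197/160.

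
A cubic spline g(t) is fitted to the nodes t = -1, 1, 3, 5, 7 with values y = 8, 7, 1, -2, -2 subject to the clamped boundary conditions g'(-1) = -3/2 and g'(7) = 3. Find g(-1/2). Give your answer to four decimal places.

7.5700

With m_i denoting the second derivative at x_i, h_i = 2, 2, 2, 2, and Δ_i = (y_(i+1) − y_i)/h_i = -1/2, -3, -3/2, 0:
  2·m_0 + 8·m_1 + 2·m_2 = 6(Δ_1 - Δ_0) = -15
  2·m_1 + 8·m_2 + 2·m_3 = 6(Δ_2 - Δ_1) = 9
  2·m_2 + 8·m_3 + 2·m_4 = 6(Δ_3 - Δ_2) = 9
Clamped end conditions give two more equations: 2h_0·m_0 + h_0·m_1 = 6(Δ_0 - g'(-1)) = 6 and h_3·m_3 + 2h_3·m_4 = 6(g'(7) - Δ_3) = 18.
Forward elimination and back-substitution give m_0 = 345/112, m_1 = -177/56, m_2 = 33/16, m_3 = -33/56, m_4 = 537/112.
On [-1, 1], g(t) = 8 - 3/2·(t + 1) + 345/224·(t + 1)² - 233/448·(t + 1)³.
With (t + 1) = 1/2: g(-1/2) = 27131/3584.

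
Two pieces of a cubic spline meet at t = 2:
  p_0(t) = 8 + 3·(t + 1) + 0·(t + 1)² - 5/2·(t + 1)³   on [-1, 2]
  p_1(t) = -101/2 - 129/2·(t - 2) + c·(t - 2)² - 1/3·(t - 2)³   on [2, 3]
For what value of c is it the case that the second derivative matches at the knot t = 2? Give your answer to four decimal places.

-22.5000

p_0''(t) = 0 - 15·(t + 1), so p_0''(2) = -45. On the right, p_1''(2) = 2c, so c = -45/2.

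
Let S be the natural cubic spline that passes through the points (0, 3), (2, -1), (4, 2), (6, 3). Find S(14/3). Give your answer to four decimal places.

2.7037

With σ_i denoting the second derivative at x_i, h_i = 2, 2, 2, and Δ_i = (y_(i+1) − y_i)/h_i = -2, 3/2, 1/2:
  2·σ_0 + 8·σ_1 + 2·σ_2 = 6(Δ_1 - Δ_0) = 21
  2·σ_1 + 8·σ_2 + 2·σ_3 = 6(Δ_2 - Δ_1) = -6
Natural end conditions: σ_0 = σ_3 = 0.
Solving: σ_0 = 0, σ_1 = 3, σ_2 = -3/2, σ_3 = 0.
On [4, 6], S(x) = 2 + 3/2·(x - 4) - 3/4·(x - 4)² + 1/8·(x - 4)³.
With (x - 4) = 2/3: S(14/3) = 73/27.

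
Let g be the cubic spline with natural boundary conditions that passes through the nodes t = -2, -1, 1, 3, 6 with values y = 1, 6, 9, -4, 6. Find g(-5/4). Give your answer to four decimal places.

Put σ_i = g'' at the i-th knot. Here h = (1, 2, 2, 3) and Δ = (5, 3/2, -13/2, 10/3), so the interior equations h_(i-1)·σ_(i-1) + 2(h_(i-1)+h_i)·σ_i + h_i·σ_(i+1) = 6(Δ_i − Δ_(i-1)) read
  1·σ_0 + 6·σ_1 + 2·σ_2 = 6(Δ_1 - Δ_0) = -21
  2·σ_1 + 8·σ_2 + 2·σ_3 = 6(Δ_2 - Δ_1) = -48
  2·σ_2 + 10·σ_3 + 3·σ_4 = 6(Δ_3 - Δ_2) = 59
Natural end conditions: σ_0 = σ_4 = 0.
Solving: σ_0 = 0, σ_1 = -25/26, σ_2 = -99/13, σ_3 = 193/26, σ_4 = 0.
On [-2, -1], g(t) = 1 + 805/156·(t + 2) + 0·(t + 2)² - 25/156·(t + 2)³.
With (t + 2) = 3/4: g(-5/4) = 15983/3328.

4.8026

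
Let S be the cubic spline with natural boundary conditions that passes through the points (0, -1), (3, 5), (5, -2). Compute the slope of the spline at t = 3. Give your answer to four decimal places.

Let m_i = S''(x_i). Step sizes h_i = 3, 2; slopes of the chords Δ_i = (y_(i+1) - y_i)/h_i = 2, -7/2.
  3·m_0 + 10·m_1 + 2·m_2 = 6(Δ_1 - Δ_0) = -33
Natural end conditions: m_0 = m_2 = 0.
Solving: m_0 = 0, m_1 = -33/10, m_2 = 0.
On [3, 5], S'(t) = b_1 + 2c_1·(t - 3) + 3d_1·(t - 3)² with b_1 = Δ_1 - h_1(2m_1 + m_2)/6 = -13/10, c_1 = m_1/2 = -33/20, d_1 = (m_2 - m_1)/(6h_1) = 11/40. So S'(3) = -13/10.

-1.3000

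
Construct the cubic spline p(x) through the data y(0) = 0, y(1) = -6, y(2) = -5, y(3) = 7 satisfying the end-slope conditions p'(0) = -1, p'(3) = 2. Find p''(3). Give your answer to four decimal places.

-42.4000

With M_i denoting the second derivative at x_i, h_i = 1, 1, 1, and Δ_i = (y_(i+1) − y_i)/h_i = -6, 1, 12:
  1·M_0 + 4·M_1 + 1·M_2 = 6(Δ_1 - Δ_0) = 42
  1·M_1 + 4·M_2 + 1·M_3 = 6(Δ_2 - Δ_1) = 66
Clamped end conditions give two more equations: 2h_0·M_0 + h_0·M_1 = 6(Δ_0 - p'(0)) = -30 and h_2·M_2 + 2h_2·M_3 = 6(p'(3) - Δ_2) = -60.
Solving: M_0 = -98/5, M_1 = 46/5, M_2 = 124/5, M_3 = -212/5.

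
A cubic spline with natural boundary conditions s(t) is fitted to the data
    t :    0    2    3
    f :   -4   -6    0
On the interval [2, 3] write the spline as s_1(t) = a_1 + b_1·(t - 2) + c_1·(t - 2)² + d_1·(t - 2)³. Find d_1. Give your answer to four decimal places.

-1.1667

Put M_i = s'' at the i-th knot. Here h = (2, 1) and Δ = (-1, 6), so the interior equations h_(i-1)·M_(i-1) + 2(h_(i-1)+h_i)·M_i + h_i·M_(i+1) = 6(Δ_i − Δ_(i-1)) read
  2·M_0 + 6·M_1 + 1·M_2 = 6(Δ_1 - Δ_0) = 42
Natural end conditions: M_0 = M_2 = 0.
Hence M_0 = 0, M_1 = 7, M_2 = 0.
On [2, 3], with s_1(t) = a_1 + b_1·(t - 2) + c_1·(t - 2)² + d_1·(t - 2)³: c_1 = M_1/2 = 7/2, d_1 = (M_2 - M_1)/(6h_1) = -7/6, b_1 = Δ_1 - h_1(2M_1 + M_2)/6 = 11/3.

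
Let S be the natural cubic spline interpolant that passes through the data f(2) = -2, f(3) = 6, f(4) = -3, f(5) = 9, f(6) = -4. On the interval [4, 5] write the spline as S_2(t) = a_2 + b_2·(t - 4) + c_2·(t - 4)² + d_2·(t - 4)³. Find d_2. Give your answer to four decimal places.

-17.5000

Write m_i for S''(x_i). With h_i = 1, 1, 1, 1 and divided differences Δ_i = 8, -9, 12, -13, the continuity of S' gives the tridiagonal system
  1·m_0 + 4·m_1 + 1·m_2 = 6(Δ_1 - Δ_0) = -102
  1·m_1 + 4·m_2 + 1·m_3 = 6(Δ_2 - Δ_1) = 126
  1·m_2 + 4·m_3 + 1·m_4 = 6(Δ_3 - Δ_2) = -150
Natural end conditions: m_0 = m_4 = 0.
Forward elimination and back-substitution give m_0 = 0, m_1 = -39, m_2 = 54, m_3 = -51, m_4 = 0.
On [4, 5], with S_2(t) = a_2 + b_2·(t - 4) + c_2·(t - 4)² + d_2·(t - 4)³: c_2 = m_2/2 = 27, d_2 = (m_3 - m_2)/(6h_2) = -35/2, b_2 = Δ_2 - h_2(2m_2 + m_3)/6 = 5/2.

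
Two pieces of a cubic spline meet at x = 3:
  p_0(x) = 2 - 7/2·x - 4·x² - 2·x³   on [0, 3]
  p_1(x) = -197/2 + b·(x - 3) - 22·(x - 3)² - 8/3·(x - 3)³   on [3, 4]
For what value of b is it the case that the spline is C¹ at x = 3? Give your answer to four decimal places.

-81.5000

p_0'(x) = -7/2 - 8·x - 6·x², so p_0'(3) = -163/2. On the right, p_1'(3) = b, so b = -163/2.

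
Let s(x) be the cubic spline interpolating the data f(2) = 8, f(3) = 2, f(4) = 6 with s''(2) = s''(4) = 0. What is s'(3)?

-1

With σ_i denoting the second derivative at x_i, h_i = 1, 1, and Δ_i = (y_(i+1) − y_i)/h_i = -6, 4:
  1·σ_0 + 4·σ_1 + 1·σ_2 = 6(Δ_1 - Δ_0) = 60
Natural end conditions: σ_0 = σ_2 = 0.
Solving the tridiagonal system: σ_0 = 0, σ_1 = 15, σ_2 = 0.
On [3, 4], s'(x) = b_1 + 2c_1·(x - 3) + 3d_1·(x - 3)² with b_1 = Δ_1 - h_1(2σ_1 + σ_2)/6 = -1, c_1 = σ_1/2 = 15/2, d_1 = (σ_2 - σ_1)/(6h_1) = -5/2. So s'(3) = -1.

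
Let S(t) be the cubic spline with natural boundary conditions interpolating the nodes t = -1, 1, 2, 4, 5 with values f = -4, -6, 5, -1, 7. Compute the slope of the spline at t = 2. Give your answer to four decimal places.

6.0215

With m_i denoting the second derivative at x_i, h_i = 2, 1, 2, 1, and Δ_i = (y_(i+1) − y_i)/h_i = -1, 11, -3, 8:
  2·m_0 + 6·m_1 + 1·m_2 = 6(Δ_1 - Δ_0) = 72
  1·m_1 + 6·m_2 + 2·m_3 = 6(Δ_2 - Δ_1) = -84
  2·m_2 + 6·m_3 + 1·m_4 = 6(Δ_3 - Δ_2) = 66
Natural end conditions: m_0 = m_4 = 0.
Solving the tridiagonal system: m_0 = 0, m_1 = 490/31, m_2 = -708/31, m_3 = 577/31, m_4 = 0.
On [2, 4], S'(t) = b_2 + 2c_2·(t - 2) + 3d_2·(t - 2)² with b_2 = Δ_2 - h_2(2m_2 + m_3)/6 = 560/93, c_2 = m_2/2 = -354/31, d_2 = (m_3 - m_2)/(6h_2) = 1285/372. So S'(2) = 560/93.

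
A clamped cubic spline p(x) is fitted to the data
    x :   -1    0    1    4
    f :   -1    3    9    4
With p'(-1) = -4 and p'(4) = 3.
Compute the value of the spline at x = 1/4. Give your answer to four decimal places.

4.9009

Put σ_i = p'' at the i-th knot. Here h = (1, 1, 3) and Δ = (4, 6, -5/3), so the interior equations h_(i-1)·σ_(i-1) + 2(h_(i-1)+h_i)·σ_i + h_i·σ_(i+1) = 6(Δ_i − Δ_(i-1)) read
  1·σ_0 + 4·σ_1 + 1·σ_2 = 6(Δ_1 - Δ_0) = 12
  1·σ_1 + 8·σ_2 + 3·σ_3 = 6(Δ_2 - Δ_1) = -46
Clamped end conditions give two more equations: 2h_0·σ_0 + h_0·σ_1 = 6(Δ_0 - p'(-1)) = 48 and h_2·σ_2 + 2h_2·σ_3 = 6(p'(4) - Δ_2) = 28.
Hence σ_0 = 708/29, σ_1 = -24/29, σ_2 = -264/29, σ_3 = 802/87.
On [0, 1], p(x) = 3 + 226/29·x - 12/29·x² - 40/29·x³.
With x = 1/4: p(1/4) = 1137/232.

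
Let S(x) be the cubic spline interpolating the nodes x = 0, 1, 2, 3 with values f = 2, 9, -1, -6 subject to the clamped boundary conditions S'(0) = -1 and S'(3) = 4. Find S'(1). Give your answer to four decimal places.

Put m_i = S'' at the i-th knot. Here h = (1, 1, 1) and Δ = (7, -10, -5), so the interior equations h_(i-1)·m_(i-1) + 2(h_(i-1)+h_i)·m_i + h_i·m_(i+1) = 6(Δ_i − Δ_(i-1)) read
  1·m_0 + 4·m_1 + 1·m_2 = 6(Δ_1 - Δ_0) = -102
  1·m_1 + 4·m_2 + 1·m_3 = 6(Δ_2 - Δ_1) = 30
Clamped end conditions give two more equations: 2h_0·m_0 + h_0·m_1 = 6(Δ_0 - S'(0)) = 48 and h_2·m_2 + 2h_2·m_3 = 6(S'(3) - Δ_2) = 54.
Forward elimination and back-substitution give m_0 = 656/15, m_1 = -592/15, m_2 = 182/15, m_3 = 314/15.
On [1, 2], S'(x) = b_1 + 2c_1·(x - 1) + 3d_1·(x - 1)² with b_1 = Δ_1 - h_1(2m_1 + m_2)/6 = 17/15, c_1 = m_1/2 = -296/15, d_1 = (m_2 - m_1)/(6h_1) = 43/5. So S'(1) = 17/15.

1.1333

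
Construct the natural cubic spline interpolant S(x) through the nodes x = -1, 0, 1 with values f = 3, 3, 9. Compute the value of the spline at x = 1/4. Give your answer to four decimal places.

Write M_i for S''(x_i). With h_i = 1, 1 and divided differences Δ_i = 0, 6, the continuity of S' gives the tridiagonal system
  1·M_0 + 4·M_1 + 1·M_2 = 6(Δ_1 - Δ_0) = 36
Natural end conditions: M_0 = M_2 = 0.
Solving: M_0 = 0, M_1 = 9, M_2 = 0.
On [0, 1], S(x) = 3 + 3·x + 9/2·x² - 3/2·x³.
With x = 1/4: S(1/4) = 513/128.

4.0078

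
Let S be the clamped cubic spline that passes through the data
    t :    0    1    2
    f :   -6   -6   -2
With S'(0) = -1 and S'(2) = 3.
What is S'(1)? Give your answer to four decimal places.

Write M_i for S''(x_i). With h_i = 1, 1 and divided differences Δ_i = 0, 4, the continuity of S' gives the tridiagonal system
  1·M_0 + 4·M_1 + 1·M_2 = 6(Δ_1 - Δ_0) = 24
Clamped end conditions give two more equations: 2h_0·M_0 + h_0·M_1 = 6(Δ_0 - S'(0)) = 6 and h_1·M_1 + 2h_1·M_2 = 6(S'(2) - Δ_1) = -6.
Solving the tridiagonal system: M_0 = -1, M_1 = 8, M_2 = -7.
On [1, 2], S'(t) = b_1 + 2c_1·(t - 1) + 3d_1·(t - 1)² with b_1 = Δ_1 - h_1(2M_1 + M_2)/6 = 5/2, c_1 = M_1/2 = 4, d_1 = (M_2 - M_1)/(6h_1) = -5/2. So S'(1) = 5/2.

2.5000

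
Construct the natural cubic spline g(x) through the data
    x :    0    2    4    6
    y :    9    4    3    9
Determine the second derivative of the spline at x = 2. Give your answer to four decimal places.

0.9000

Put m_i = g'' at the i-th knot. Here h = (2, 2, 2) and Δ = (-5/2, -1/2, 3), so the interior equations h_(i-1)·m_(i-1) + 2(h_(i-1)+h_i)·m_i + h_i·m_(i+1) = 6(Δ_i − Δ_(i-1)) read
  2·m_0 + 8·m_1 + 2·m_2 = 6(Δ_1 - Δ_0) = 12
  2·m_1 + 8·m_2 + 2·m_3 = 6(Δ_2 - Δ_1) = 21
Natural end conditions: m_0 = m_3 = 0.
Hence m_0 = 0, m_1 = 9/10, m_2 = 12/5, m_3 = 0.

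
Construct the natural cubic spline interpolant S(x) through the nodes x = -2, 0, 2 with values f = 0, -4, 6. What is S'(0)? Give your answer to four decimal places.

1.5000

Let σ_i = S''(x_i). Step sizes h_i = 2, 2; slopes of the chords Δ_i = (y_(i+1) - y_i)/h_i = -2, 5.
  2·σ_0 + 8·σ_1 + 2·σ_2 = 6(Δ_1 - Δ_0) = 42
Natural end conditions: σ_0 = σ_2 = 0.
Solving: σ_0 = 0, σ_1 = 21/4, σ_2 = 0.
On [0, 2], S'(x) = b_1 + 2c_1·x + 3d_1·x² with b_1 = Δ_1 - h_1(2σ_1 + σ_2)/6 = 3/2, c_1 = σ_1/2 = 21/8, d_1 = (σ_2 - σ_1)/(6h_1) = -7/16. So S'(0) = 3/2.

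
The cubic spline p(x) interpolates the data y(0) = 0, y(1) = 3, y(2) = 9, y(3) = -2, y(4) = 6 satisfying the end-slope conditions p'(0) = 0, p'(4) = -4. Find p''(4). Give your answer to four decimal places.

-63.5714

Let M_i = p''(x_i). Step sizes h_i = 1, 1, 1, 1; slopes of the chords Δ_i = (y_(i+1) - y_i)/h_i = 3, 6, -11, 8.
  1·M_0 + 4·M_1 + 1·M_2 = 6(Δ_1 - Δ_0) = 18
  1·M_1 + 4·M_2 + 1·M_3 = 6(Δ_2 - Δ_1) = -102
  1·M_2 + 4·M_3 + 1·M_4 = 6(Δ_3 - Δ_2) = 114
Clamped end conditions give two more equations: 2h_0·M_0 + h_0·M_1 = 6(Δ_0 - p'(0)) = 18 and h_3·M_3 + 2h_3·M_4 = 6(p'(4) - Δ_3) = -72.
Forward elimination and back-substitution give M_0 = 11/7, M_1 = 104/7, M_2 = -43, M_3 = 386/7, M_4 = -445/7.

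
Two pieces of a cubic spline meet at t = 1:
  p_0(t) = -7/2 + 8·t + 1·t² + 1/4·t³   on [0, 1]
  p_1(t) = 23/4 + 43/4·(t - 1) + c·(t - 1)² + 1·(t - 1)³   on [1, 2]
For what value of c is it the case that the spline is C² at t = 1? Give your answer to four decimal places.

p_0''(t) = 2 + 3/2·t, so p_0''(1) = 7/2. On the right, p_1''(1) = 2c, so c = 7/4.

1.7500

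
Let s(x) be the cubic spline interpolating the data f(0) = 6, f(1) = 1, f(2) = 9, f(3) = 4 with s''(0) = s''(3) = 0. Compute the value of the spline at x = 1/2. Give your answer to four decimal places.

1.8750

With m_i denoting the second derivative at x_i, h_i = 1, 1, 1, and Δ_i = (y_(i+1) − y_i)/h_i = -5, 8, -5:
  1·m_0 + 4·m_1 + 1·m_2 = 6(Δ_1 - Δ_0) = 78
  1·m_1 + 4·m_2 + 1·m_3 = 6(Δ_2 - Δ_1) = -78
Natural end conditions: m_0 = m_3 = 0.
Solving: m_0 = 0, m_1 = 26, m_2 = -26, m_3 = 0.
On [0, 1], s(x) = 6 - 28/3·x + 0·x² + 13/3·x³.
With x = 1/2: s(1/2) = 15/8.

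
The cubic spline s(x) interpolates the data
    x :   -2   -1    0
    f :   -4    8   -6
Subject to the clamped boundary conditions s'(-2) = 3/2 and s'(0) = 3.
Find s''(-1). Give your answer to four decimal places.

With M_i denoting the second derivative at x_i, h_i = 1, 1, and Δ_i = (y_(i+1) − y_i)/h_i = 12, -14:
  1·M_0 + 4·M_1 + 1·M_2 = 6(Δ_1 - Δ_0) = -156
Clamped end conditions give two more equations: 2h_0·M_0 + h_0·M_1 = 6(Δ_0 - s'(-2)) = 63 and h_1·M_1 + 2h_1·M_2 = 6(s'(0) - Δ_1) = 102.
Forward elimination and back-substitution give M_0 = 285/4, M_1 = -159/2, M_2 = 363/4.

-79.5000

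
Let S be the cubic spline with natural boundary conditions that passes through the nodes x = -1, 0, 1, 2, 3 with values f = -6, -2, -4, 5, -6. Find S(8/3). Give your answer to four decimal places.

Let M_i = S''(x_i). Step sizes h_i = 1, 1, 1, 1; slopes of the chords Δ_i = (y_(i+1) - y_i)/h_i = 4, -2, 9, -11.
  1·M_0 + 4·M_1 + 1·M_2 = 6(Δ_1 - Δ_0) = -36
  1·M_1 + 4·M_2 + 1·M_3 = 6(Δ_2 - Δ_1) = 66
  1·M_2 + 4·M_3 + 1·M_4 = 6(Δ_3 - Δ_2) = -120
Natural end conditions: M_0 = M_4 = 0.
Solving: M_0 = 0, M_1 = -33/2, M_2 = 30, M_3 = -75/2, M_4 = 0.
On [2, 3], S(x) = 5 + 3/2·(x - 2) - 75/4·(x - 2)² + 25/4·(x - 2)³.
With (x - 2) = 2/3: S(8/3) = -13/27.

-0.4815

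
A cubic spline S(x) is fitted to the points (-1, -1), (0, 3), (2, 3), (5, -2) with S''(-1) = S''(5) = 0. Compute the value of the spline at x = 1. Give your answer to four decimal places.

4.0357

With σ_i denoting the second derivative at x_i, h_i = 1, 2, 3, and Δ_i = (y_(i+1) − y_i)/h_i = 4, 0, -5/3:
  1·σ_0 + 6·σ_1 + 2·σ_2 = 6(Δ_1 - Δ_0) = -24
  2·σ_1 + 10·σ_2 + 3·σ_3 = 6(Δ_2 - Δ_1) = -10
Natural end conditions: σ_0 = σ_3 = 0.
Solving: σ_0 = 0, σ_1 = -55/14, σ_2 = -3/14, σ_3 = 0.
On [0, 2], S(x) = 3 + 113/42·x - 55/28·x² + 13/42·x³.
With x = 1: S(1) = 113/28.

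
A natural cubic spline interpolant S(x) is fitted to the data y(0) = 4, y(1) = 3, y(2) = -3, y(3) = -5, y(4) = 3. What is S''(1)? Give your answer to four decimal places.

Let m_i = S''(x_i). Step sizes h_i = 1, 1, 1, 1; slopes of the chords Δ_i = (y_(i+1) - y_i)/h_i = -1, -6, -2, 8.
  1·m_0 + 4·m_1 + 1·m_2 = 6(Δ_1 - Δ_0) = -30
  1·m_1 + 4·m_2 + 1·m_3 = 6(Δ_2 - Δ_1) = 24
  1·m_2 + 4·m_3 + 1·m_4 = 6(Δ_3 - Δ_2) = 60
Natural end conditions: m_0 = m_4 = 0.
Hence m_0 = 0, m_1 = -243/28, m_2 = 33/7, m_3 = 387/28, m_4 = 0.

-8.6786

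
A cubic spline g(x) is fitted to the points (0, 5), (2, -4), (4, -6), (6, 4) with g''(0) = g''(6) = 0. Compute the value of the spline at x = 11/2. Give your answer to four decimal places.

0.8594

Let M_i = g''(x_i). Step sizes h_i = 2, 2, 2; slopes of the chords Δ_i = (y_(i+1) - y_i)/h_i = -9/2, -1, 5.
  2·M_0 + 8·M_1 + 2·M_2 = 6(Δ_1 - Δ_0) = 21
  2·M_1 + 8·M_2 + 2·M_3 = 6(Δ_2 - Δ_1) = 36
Natural end conditions: M_0 = M_3 = 0.
Forward elimination and back-substitution give M_0 = 0, M_1 = 8/5, M_2 = 41/10, M_3 = 0.
On [4, 6], g(x) = -6 + 34/15·(x - 4) + 41/20·(x - 4)² - 41/120·(x - 4)³.
With (x - 4) = 3/2: g(11/2) = 55/64.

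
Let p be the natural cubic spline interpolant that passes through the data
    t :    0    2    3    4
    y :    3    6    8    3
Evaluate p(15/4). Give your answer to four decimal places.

Let M_i = p''(x_i). Step sizes h_i = 2, 1, 1; slopes of the chords Δ_i = (y_(i+1) - y_i)/h_i = 3/2, 2, -5.
  2·M_0 + 6·M_1 + 1·M_2 = 6(Δ_1 - Δ_0) = 3
  1·M_1 + 4·M_2 + 1·M_3 = 6(Δ_2 - Δ_1) = -42
Natural end conditions: M_0 = M_3 = 0.
Forward elimination and back-substitution give M_0 = 0, M_1 = 54/23, M_2 = -255/23, M_3 = 0.
On [3, 4], p(t) = 8 - 30/23·(t - 3) - 255/46·(t - 3)² + 85/46·(t - 3)³.
With (t - 3) = 3/4: p(15/4) = 13787/2944.

4.6831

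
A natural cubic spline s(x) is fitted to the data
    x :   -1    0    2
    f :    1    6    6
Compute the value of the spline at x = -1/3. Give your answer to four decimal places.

4.6420

Let σ_i = s''(x_i). Step sizes h_i = 1, 2; slopes of the chords Δ_i = (y_(i+1) - y_i)/h_i = 5, 0.
  1·σ_0 + 6·σ_1 + 2·σ_2 = 6(Δ_1 - Δ_0) = -30
Natural end conditions: σ_0 = σ_2 = 0.
Forward elimination and back-substitution give σ_0 = 0, σ_1 = -5, σ_2 = 0.
On [-1, 0], s(x) = 1 + 35/6·(x + 1) + 0·(x + 1)² - 5/6·(x + 1)³.
With (x + 1) = 2/3: s(-1/3) = 376/81.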